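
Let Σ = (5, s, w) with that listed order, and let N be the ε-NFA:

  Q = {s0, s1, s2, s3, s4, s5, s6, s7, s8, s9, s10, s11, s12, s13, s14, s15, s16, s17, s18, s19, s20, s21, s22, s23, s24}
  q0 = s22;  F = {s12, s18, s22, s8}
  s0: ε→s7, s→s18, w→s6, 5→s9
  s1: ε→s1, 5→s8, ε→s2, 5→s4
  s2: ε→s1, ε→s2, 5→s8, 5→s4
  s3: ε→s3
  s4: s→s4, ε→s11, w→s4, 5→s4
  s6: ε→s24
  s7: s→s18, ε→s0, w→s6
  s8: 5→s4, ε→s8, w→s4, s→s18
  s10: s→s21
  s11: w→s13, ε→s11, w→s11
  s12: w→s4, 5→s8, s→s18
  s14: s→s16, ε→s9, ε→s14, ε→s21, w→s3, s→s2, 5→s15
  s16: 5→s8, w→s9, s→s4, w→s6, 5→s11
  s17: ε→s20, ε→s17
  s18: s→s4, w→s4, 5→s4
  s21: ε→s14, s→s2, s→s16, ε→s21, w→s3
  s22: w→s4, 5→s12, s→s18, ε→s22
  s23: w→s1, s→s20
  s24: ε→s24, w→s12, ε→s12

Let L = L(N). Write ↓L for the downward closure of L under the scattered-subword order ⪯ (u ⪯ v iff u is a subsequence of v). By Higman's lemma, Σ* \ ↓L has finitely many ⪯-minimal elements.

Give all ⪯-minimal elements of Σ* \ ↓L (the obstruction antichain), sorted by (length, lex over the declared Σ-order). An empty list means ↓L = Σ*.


|Q|=25, |F|=4, |δ|=63 (21 ε).
min D↑ (5 st, q0=0, F={3}): 0:5→1,s→2,w→3 1:5→4,s→2,w→3 2:5→3,s→3,w→3 3:5→3,s→3,w→3 4:5→3,s→2,w→3 (ε-aug+det+¬).
'w': |S_i|=[7, 3] end={s11,s13,s4} rej; 1/1 deletions ∈↓L.
's5': N↓-sim [7, 4, 3] end={s11,s13,s4} ∉↓L; 2/2 deletions ∈↓L.
'ss': N↓-sim [7, 4, 3] end={s11,s13,s4} ∉↓L; 2/2 single-dels accept.
'555': |S_i|=[7, 6, 5, 3] end={s11,s13,s4} ∉↓L; 3/3 deletions ∈↓L.
4 obstructions.

Antichain: [w, s5, ss, 555].


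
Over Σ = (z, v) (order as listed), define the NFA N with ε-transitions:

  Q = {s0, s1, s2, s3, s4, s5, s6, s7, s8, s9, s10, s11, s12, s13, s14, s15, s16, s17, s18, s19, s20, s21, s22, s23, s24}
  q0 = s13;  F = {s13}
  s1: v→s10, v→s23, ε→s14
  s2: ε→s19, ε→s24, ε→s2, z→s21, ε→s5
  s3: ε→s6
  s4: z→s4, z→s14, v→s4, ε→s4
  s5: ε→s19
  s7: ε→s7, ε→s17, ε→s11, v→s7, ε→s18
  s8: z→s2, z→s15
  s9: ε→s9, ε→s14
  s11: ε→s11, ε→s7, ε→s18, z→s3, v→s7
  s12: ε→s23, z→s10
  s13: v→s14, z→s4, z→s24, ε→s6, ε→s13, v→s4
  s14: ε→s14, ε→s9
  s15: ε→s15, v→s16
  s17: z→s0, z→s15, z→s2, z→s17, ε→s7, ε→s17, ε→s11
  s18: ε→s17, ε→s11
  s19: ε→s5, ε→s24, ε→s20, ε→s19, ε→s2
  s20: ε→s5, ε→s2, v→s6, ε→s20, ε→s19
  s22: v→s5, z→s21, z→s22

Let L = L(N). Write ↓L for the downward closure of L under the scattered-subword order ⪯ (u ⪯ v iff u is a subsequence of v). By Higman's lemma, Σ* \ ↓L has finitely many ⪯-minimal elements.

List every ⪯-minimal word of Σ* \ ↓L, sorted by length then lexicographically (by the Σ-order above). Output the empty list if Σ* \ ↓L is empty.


A = [z, v].

|Q|=25, |F|=1, |δ|=62 (37 ε).
min D↑ (2 st, q0=0, F={1}): 0:z→1,v→1 1:z→1,v→1.
'z': N↓-sim [6, 4] end={s14,s24,s4,s9} rej; 1/1 deletions ∈↓L.
'v': run [6, 3] end={s14,s4,s9} — reject; 1/1 del acc.
2 minimals (antichain).


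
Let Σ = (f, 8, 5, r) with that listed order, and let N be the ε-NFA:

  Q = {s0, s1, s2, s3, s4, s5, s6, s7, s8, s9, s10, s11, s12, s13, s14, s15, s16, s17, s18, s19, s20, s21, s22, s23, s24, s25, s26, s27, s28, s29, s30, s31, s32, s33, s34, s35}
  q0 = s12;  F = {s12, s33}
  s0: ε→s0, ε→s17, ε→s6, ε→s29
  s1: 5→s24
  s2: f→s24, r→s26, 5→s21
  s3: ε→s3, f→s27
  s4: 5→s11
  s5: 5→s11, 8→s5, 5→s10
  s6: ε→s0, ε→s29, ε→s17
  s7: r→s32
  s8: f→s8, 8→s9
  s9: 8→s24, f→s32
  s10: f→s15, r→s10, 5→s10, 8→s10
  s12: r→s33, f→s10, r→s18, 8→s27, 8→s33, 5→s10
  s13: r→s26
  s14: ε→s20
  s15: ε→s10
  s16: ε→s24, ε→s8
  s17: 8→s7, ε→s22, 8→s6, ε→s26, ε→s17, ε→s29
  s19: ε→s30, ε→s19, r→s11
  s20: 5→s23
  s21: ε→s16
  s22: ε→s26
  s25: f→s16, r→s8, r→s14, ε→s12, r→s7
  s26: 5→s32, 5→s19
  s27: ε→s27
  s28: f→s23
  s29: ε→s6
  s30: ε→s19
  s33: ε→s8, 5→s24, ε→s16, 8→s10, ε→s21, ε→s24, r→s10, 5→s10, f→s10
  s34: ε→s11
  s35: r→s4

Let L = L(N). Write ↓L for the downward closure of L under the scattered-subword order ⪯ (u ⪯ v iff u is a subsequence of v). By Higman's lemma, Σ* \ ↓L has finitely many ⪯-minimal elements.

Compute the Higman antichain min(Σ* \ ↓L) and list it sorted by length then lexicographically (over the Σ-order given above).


|Q|=36, |F|=2, |δ|=71 (29 ε).
min D↑ (3 st, q0=0, F={1}): 0:f→1,8→2,5→1,r→2 1:f→1,8→1,5→1,r→1 2:f→1,8→1,5→1,r→1 [Hopcroft].
'f': N↓-sim [12, 6] end={s10,s15,s24,s32,s8,s9} — reject; 1/1 deletions ∈↓L.
'5': N↓-sim [12, 3] end={s10,s15,s24} rej; 1/1 single-dels accept.
'88': run [12, 10, 5] end={s10,s15,s24,s32,s9} rej; 2/2 del acc.
'8r': run [12, 10, 2] end={s10,s15} — reject; 2/2 del acc.
'r8': |S_i|=[12, 10, 5] end={s10,s15,s24,s32,s9} — reject; 2/2 single-dels accept.
'rr': |S_i|=[12, 10, 2] end={s10,s15} — reject; 2/2 del acc.
6 minimals (antichain).

A = [f, 5, 88, 8r, r8, rr].


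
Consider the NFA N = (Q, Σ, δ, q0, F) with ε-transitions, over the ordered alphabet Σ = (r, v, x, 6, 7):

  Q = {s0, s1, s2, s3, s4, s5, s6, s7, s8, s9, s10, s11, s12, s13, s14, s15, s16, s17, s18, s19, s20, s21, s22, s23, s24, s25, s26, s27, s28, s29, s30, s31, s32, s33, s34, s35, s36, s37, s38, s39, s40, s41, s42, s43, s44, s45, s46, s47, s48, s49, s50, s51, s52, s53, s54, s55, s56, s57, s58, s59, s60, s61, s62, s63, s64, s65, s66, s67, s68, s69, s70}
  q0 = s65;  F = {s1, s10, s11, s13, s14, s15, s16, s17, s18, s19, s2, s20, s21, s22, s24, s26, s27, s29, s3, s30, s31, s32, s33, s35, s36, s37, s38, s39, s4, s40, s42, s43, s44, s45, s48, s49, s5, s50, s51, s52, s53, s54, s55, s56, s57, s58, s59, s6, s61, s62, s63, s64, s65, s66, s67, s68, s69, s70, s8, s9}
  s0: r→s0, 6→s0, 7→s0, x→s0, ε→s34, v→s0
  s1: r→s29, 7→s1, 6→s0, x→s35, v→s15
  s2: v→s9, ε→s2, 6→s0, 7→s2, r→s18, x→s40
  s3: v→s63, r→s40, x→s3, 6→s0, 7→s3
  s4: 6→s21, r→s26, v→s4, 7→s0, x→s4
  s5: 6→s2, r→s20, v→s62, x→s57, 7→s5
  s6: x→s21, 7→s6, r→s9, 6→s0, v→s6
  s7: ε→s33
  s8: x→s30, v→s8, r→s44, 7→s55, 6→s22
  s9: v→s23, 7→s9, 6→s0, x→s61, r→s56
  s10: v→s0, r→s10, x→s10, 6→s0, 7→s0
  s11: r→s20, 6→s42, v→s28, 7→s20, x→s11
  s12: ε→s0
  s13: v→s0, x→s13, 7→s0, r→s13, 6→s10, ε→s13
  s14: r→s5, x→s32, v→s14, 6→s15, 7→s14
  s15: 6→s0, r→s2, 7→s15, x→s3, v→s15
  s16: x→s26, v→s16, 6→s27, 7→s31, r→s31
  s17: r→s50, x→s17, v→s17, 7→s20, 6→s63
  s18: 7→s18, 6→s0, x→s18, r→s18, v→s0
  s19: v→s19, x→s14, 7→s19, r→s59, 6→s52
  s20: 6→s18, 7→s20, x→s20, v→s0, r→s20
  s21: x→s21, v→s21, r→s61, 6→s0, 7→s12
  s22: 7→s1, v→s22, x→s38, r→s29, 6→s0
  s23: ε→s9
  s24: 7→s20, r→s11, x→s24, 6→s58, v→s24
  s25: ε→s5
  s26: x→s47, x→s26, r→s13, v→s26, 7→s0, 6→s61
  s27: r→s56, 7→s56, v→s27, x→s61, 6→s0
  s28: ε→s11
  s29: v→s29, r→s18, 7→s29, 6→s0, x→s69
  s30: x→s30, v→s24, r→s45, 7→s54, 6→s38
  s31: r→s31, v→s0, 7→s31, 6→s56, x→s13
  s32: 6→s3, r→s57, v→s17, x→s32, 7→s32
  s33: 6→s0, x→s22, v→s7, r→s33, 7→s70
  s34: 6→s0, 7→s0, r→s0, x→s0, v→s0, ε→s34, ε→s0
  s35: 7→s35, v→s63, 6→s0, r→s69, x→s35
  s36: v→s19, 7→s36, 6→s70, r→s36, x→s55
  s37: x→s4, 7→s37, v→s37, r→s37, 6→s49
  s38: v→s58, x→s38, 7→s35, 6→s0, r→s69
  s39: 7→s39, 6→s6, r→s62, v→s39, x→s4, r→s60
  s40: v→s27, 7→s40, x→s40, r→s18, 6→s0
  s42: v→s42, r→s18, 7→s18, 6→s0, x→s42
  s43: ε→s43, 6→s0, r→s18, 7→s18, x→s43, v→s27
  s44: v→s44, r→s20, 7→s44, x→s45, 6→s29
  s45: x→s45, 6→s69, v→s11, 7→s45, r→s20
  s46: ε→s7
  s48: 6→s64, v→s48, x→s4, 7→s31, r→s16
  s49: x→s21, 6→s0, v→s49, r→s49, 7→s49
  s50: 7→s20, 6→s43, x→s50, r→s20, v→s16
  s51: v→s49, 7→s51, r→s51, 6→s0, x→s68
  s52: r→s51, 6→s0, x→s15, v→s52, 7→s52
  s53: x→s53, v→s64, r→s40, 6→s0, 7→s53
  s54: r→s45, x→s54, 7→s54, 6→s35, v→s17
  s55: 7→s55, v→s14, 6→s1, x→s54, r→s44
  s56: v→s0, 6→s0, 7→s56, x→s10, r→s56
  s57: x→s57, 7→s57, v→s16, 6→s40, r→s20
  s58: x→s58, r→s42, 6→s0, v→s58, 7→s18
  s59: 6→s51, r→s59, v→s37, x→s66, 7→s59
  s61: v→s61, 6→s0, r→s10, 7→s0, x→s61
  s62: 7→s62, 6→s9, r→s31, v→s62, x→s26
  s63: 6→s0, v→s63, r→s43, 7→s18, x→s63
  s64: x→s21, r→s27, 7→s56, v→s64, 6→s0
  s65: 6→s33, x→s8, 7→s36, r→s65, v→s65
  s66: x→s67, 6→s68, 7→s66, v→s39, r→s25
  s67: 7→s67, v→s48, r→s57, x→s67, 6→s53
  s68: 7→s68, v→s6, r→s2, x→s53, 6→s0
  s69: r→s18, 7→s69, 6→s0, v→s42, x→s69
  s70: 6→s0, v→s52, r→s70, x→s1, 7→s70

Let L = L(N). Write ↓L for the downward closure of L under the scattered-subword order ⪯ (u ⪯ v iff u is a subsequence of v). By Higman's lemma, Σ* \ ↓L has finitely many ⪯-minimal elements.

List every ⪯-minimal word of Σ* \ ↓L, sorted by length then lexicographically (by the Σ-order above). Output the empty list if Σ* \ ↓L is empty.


Antichain: [66, xrrv, xxv7v, 7vrvx7].

|Q|=71, |F|=60, |δ|=324 (12 ε).
min D↑ (61 st, q0=0, F={8}): 0:r→0,v→0,x→1,6→2,7→3 1:r→4,v→1,x→5,6→6,7→7 2:r→2,v→2,x→6,6→8,7→9 3:r→3,v→10,x→7,6→9,7→3 4:r→11,v→4,x→12,6→13,7→4 5:r→12,v→14,x→5,6→15,7→16 6:r→13,v→6,x→15,6→8,7→17 7:r→4,v→18,x→16,6→17,7→7 8:r→8,v→8,x→8,6→8,7→8 9:r→9,v→19,x→17,6→8,7→9 10:r→20,v→10,x→18,6→19,7→10 11:r→11,v→8,x→11,6→21,7→11 12:r→11,v→22,x→12,6→23,7→12 13:r→21,v→13,x→23,6→8,7→13 14:r→22,v→14,x→14,6→24,7→11 15:r→23,v→24,x→15,6→8,7→25 16:r→12,v→26,x→16,6→25,7→16 17:r→13,v→27,x→25,6→8,7→17 18:r→28,v→18,x→29,6→27,7→18 19:r→30,v→19,x→27,6→8,7→19 20:r→20,v→31,x→32,6→30,7→20 21:r→21,v→8,x→21,6→8,7→21 22:r→11,v→22,x→22,6→33,7→11 23:r→21,v→33,x→23,6→8,7→23 24:r→33,v→24,x→24,6→8,7→21 25:r→23,v→34,x→25,6→8,7→25 26:r→35,v→26,x→26,6→34,7→11 27:r→36,v→27,x→37,6→8,7→27 28:r→11,v→38,x→39,6→36,7→28 29:r→39,v→26,x→29,6→37,7→29 30:r→30,v→40,x→41,6→8,7→30 31:r→31,v→31,x→42,6→40,7→31 32:r→28,v→43,x→44,6→41,7→32 33:r→21,v→33,x→33,6→8,7→21 34:r→45,v→34,x→34,6→8,7→21 35:r→11,v→46,x→35,6→45,7→11 36:r→21,v→47,x→48,6→8,7→36 37:r→48,v→34,x→37,6→8,7→37 38:r→49,v→38,x→50,6→47,7→38 39:r→11,v→46,x→39,6→48,7→39 40:r→40,v→40,x→51,6→8,7→40 41:r→36,v→52,x→53,6→8,7→41 42:r→50,v→42,x→42,6→51,7→8 43:r→38,v→43,x→42,6→52,7→43 44:r→39,v→54,x→44,6→53,7→44 45:r→21,v→55,x→45,6→8,7→21 46:r→49,v→46,x→50,6→55,7→49 47:r→56,v→47,x→57,6→8,7→47 48:r→21,v→55,x→48,6→8,7→48 49:r→49,v→8,x→58,6→56,7→49 50:r→58,v→50,x→50,6→57,7→8 51:r→57,v→51,x→51,6→8,7→8 52:r→47,v→52,x→51,6→8,7→52 53:r→48,v→59,x→53,6→8,7→53 54:r→46,v→54,x→42,6→59,7→49 55:r→56,v→55,x→57,6→8,7→56 56:r→56,v→8,x→60,6→8,7→56 57:r→60,v→57,x→57,6→8,7→8 58:r→58,v→8,x→58,6→60,7→8 59:r→55,v→59,x→51,6→8,7→56 60:r→60,v→8,x→60,6→8,7→8.
'66': N↓-sim [69, 35, 2] end={s0,s34} ∉↓L; 2/2 del acc.
'xrrv': run [69, 58, 31, 8, 2] end={s0,s34} — reject; 4/4 deletions ∈↓L.
'xxv7v': |S_i|=[69, 58, 39, 27, 9, 2] end={s0,s34} ∉↓L; 5/5 deletions ∈↓L.
'7vrvx7': run [69, 60, 54, 39, 24, 10, 3] end={s0,s12,s34} ∉↓L; 6/6 deletions ∈↓L.
4 obstructions.


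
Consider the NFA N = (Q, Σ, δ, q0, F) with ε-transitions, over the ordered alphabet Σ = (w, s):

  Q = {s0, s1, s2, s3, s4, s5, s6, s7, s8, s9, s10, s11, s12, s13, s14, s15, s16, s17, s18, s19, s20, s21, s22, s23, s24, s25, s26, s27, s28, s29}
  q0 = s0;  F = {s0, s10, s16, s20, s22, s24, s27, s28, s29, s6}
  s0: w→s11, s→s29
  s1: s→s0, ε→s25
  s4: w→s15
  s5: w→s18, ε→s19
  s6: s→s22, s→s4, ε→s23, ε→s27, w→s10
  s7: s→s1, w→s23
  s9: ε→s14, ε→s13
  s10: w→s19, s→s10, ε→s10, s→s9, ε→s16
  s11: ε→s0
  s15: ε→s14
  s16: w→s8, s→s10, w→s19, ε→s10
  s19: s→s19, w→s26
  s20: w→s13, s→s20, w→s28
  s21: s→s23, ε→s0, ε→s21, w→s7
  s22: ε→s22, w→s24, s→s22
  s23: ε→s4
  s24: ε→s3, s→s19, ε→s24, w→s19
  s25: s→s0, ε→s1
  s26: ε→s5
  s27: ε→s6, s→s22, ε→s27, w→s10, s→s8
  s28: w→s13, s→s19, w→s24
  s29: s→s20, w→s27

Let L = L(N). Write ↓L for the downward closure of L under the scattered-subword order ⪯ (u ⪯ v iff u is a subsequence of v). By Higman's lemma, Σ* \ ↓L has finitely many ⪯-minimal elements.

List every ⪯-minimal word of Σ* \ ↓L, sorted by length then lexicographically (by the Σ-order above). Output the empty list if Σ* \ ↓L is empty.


|Q|=30, |F|=10, |δ|=57 (21 ε).
min D↑ (9 st, q0=0, F={7}): 0:w→0,s→1 1:w→2,s→3 2:w→4,s→5 3:w→6,s→3 4:w→7,s→4 5:w→8,s→5 6:w→8,s→7 7:w→7,s→7 8:w→7,s→7 (ε-aug+det+¬).
'swww': run [23, 21, 19, 13, 5] end={s18,s19,s26,s5,s8} ∉↓L; 4/4 single-dels accept.
'ssws': run [23, 21, 17, 11, 4] end={s18,s19,s26,s5} rej; 4/4 single-dels accept.
2 minimals (antichain).

min(Σ*\↓L) = [swww, ssws].


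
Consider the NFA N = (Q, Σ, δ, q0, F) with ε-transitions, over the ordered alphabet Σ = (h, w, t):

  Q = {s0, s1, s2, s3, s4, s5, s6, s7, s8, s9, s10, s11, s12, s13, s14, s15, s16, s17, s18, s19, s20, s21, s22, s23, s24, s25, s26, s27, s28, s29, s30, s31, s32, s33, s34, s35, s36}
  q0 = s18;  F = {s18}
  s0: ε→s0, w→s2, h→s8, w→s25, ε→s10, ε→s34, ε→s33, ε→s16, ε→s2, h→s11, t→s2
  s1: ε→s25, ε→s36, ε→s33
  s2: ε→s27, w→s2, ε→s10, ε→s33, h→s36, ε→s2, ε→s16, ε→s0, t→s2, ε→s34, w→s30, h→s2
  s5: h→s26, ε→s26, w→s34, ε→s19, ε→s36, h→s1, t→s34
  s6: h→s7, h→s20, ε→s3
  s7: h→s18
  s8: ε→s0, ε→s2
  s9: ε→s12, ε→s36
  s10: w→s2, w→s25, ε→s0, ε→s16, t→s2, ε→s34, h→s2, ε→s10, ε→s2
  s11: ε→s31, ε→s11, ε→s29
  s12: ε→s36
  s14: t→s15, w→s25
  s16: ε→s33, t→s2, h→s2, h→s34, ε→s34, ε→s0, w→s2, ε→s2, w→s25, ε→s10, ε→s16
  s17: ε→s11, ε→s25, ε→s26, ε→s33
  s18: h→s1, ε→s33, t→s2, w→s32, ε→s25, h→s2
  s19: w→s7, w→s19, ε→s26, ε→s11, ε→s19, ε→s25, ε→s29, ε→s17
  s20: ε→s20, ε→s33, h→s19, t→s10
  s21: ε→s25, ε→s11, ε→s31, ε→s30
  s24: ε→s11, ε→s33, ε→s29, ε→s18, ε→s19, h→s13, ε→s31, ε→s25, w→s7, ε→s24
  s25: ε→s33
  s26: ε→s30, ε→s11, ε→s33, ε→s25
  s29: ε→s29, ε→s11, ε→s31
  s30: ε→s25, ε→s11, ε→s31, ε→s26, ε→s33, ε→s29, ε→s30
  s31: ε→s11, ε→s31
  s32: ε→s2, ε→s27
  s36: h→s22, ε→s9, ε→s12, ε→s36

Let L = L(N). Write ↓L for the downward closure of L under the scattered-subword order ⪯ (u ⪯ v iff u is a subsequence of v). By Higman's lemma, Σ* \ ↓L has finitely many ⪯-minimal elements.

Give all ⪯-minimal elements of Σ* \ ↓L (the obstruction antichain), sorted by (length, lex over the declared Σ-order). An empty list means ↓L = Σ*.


A = [h, w, t].

|Q|=37, |F|=1, |δ|=126 (87 ε).
min D↑ (2 st, q0=0, F={1}): 0:h→1,w→1,t→1 1:h→1,w→1,t→1 (ε-aug+det+¬).
'h': run [21, 19] end={s0,s1,s10,s11,s12,s16,s2,s22,s25,s26,s27,s29,…} rej; 1/1 deletions ∈↓L.
'w': run [21, 19] end={s0,s10,s11,s12,s16,s2,s22,s25,s26,s27,s29,s30,…} — reject; 1/1 del acc.
't': N↓-sim [21, 18] end={s0,s10,s11,s12,s16,s2,s22,s25,s26,s27,s29,s30,…} ∉↓L; 1/1 del acc.
3 words, ⪯-incomp.


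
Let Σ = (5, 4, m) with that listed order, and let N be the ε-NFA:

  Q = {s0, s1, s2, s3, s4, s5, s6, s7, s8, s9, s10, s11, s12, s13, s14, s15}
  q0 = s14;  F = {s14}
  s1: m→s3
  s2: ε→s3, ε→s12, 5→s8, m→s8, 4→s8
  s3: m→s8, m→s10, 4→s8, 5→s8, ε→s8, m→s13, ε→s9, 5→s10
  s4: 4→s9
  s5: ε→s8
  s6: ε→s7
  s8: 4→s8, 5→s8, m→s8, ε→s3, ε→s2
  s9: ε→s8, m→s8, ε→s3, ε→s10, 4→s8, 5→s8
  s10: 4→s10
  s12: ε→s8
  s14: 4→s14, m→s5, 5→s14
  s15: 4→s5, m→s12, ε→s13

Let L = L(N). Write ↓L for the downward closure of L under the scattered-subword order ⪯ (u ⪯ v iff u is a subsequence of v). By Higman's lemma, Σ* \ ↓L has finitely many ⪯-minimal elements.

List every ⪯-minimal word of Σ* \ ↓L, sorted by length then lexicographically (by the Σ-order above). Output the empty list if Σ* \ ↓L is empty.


Antichain: [m].

|Q|=16, |F|=1, |δ|=36 (13 ε).
min D↑ (2 st, q0=0, F={1}): 0:5→0,4→0,m→1 1:5→1,4→1,m→1.
'm': run [9, 8] end={s10,s12,s13,s2,s3,s5,s8,s9} rej; 1/1 deletions ∈↓L.
1 obstructions.


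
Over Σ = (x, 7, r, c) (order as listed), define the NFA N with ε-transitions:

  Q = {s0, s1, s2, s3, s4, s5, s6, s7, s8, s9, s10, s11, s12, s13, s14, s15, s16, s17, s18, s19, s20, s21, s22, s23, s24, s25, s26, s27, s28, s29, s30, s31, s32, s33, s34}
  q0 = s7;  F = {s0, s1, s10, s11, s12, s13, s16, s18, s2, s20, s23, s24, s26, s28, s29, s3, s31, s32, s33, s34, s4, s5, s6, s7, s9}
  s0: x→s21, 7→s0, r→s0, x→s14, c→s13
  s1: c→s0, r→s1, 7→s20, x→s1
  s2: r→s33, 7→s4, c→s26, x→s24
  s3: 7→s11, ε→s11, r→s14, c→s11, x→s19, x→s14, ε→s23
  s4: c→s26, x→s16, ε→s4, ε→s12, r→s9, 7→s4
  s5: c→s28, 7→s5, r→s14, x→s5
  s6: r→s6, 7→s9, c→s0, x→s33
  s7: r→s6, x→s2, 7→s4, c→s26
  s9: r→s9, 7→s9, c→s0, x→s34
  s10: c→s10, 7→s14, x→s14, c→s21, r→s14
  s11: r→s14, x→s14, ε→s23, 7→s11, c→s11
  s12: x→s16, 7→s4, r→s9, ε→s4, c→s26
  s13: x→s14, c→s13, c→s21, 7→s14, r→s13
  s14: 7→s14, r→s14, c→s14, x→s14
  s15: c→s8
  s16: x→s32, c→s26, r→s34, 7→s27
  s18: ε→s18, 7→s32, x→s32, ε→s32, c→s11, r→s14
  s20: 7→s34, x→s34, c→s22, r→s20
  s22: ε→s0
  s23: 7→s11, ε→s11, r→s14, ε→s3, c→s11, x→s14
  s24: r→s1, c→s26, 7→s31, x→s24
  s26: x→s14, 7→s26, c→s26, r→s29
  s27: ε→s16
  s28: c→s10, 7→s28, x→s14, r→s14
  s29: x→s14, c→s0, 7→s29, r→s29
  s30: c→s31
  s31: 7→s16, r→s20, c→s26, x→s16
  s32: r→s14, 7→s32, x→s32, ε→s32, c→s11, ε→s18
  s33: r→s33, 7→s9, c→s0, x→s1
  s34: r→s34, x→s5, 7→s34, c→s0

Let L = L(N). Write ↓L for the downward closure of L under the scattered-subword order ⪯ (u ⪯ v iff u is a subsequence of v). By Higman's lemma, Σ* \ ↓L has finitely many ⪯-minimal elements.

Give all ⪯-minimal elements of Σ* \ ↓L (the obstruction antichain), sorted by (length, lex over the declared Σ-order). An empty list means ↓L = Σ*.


A = [cx, 7xxr, rcc7, xx77xr].

|Q|=35, |F|=25, |δ|=124 (14 ε).
min D↑ (22 st, q0=0, F={10}): 0:x→1,7→2,r→3,c→4 1:x→5,7→2,r→6,c→4 2:x→7,7→2,r→8,c→4 3:x→6,7→8,r→3,c→9 4:x→10,7→4,r→11,c→4 5:x→5,7→12,r→13,c→4 6:x→13,7→8,r→6,c→9 7:x→14,7→7,r→15,c→4 8:x→15,7→8,r→8,c→9 9:x→10,7→9,r→9,c→16 10:x→10,7→10,r→10,c→10 11:x→10,7→11,r→11,c→9 12:x→7,7→7,r→17,c→4 13:x→13,7→17,r→13,c→9 14:x→14,7→14,r→10,c→18 15:x→19,7→15,r→15,c→9 16:x→10,7→10,r→16,c→16 17:x→15,7→15,r→17,c→9 18:x→10,7→18,r→10,c→18 19:x→19,7→19,r→10,c→20 20:x→10,7→20,r→10,c→21 21:x→10,7→10,r→10,c→21 [Hopcroft].
'cx': N↓-sim [30, 13, 3] end={s14,s19,s21} — reject; 2/2 del acc.
'7xxr': run [30, 24, 18, 11, 1] end={s14} rej; 4/4 single-dels accept.
'rcc7': N↓-sim [30, 15, 7, 4, 1] end={s14} — reject; 4/4 del acc.
'xx77xr': |S_i|=[30, 28, 23, 21, 18, 11, 1] end={s14} — reject; 6/6 del acc.
4 minimals (antichain).


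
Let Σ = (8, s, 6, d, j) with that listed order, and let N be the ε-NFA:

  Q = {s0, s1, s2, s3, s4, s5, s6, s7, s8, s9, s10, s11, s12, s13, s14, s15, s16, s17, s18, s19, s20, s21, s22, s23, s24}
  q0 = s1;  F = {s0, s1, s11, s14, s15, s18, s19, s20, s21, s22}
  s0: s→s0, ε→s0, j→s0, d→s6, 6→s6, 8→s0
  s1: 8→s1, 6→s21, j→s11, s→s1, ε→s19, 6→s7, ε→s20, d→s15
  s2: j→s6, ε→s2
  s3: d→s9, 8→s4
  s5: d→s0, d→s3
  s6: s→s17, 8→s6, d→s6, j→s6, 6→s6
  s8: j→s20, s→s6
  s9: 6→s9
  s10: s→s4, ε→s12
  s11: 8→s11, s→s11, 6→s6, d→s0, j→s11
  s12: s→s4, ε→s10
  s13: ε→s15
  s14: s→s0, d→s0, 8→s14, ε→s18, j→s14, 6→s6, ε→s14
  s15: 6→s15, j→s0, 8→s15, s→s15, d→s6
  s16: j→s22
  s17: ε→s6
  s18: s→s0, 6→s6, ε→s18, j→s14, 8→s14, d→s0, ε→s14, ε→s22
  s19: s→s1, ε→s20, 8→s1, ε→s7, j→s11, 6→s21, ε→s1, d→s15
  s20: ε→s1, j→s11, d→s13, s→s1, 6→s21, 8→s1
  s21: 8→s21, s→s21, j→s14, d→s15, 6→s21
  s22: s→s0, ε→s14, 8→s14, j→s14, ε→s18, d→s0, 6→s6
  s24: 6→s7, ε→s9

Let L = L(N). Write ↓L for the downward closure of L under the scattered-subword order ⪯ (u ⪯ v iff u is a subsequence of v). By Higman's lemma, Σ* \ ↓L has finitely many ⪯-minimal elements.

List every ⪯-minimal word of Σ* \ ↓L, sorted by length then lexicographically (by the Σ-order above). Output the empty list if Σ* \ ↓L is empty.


A = [dd, j6, 6jsd].

|Q|=25, |F|=10, |δ|=88 (20 ε).
min D↑ (7 st, q0=0, F={5}): 0:8→0,s→0,6→1,d→2,j→3 1:8→1,s→1,6→1,d→2,j→4 2:8→2,s→2,6→2,d→5,j→6 3:8→3,s→3,6→5,d→6,j→3 4:8→4,s→6,6→5,d→6,j→4 5:8→5,s→5,6→5,d→5,j→5 6:8→6,s→6,6→5,d→5,j→6 [Hopcroft].
'dd': N↓-sim [14, 5, 2] end={s17,s6} rej; 2/2 single-dels accept.
'j6': N↓-sim [14, 7, 2] end={s17,s6} ∉↓L; 2/2 deletions ∈↓L.
'6jsd': N↓-sim [14, 9, 6, 3, 2] end={s17,s6} ∉↓L; 4/4 del acc.
3 minimals (antichain).


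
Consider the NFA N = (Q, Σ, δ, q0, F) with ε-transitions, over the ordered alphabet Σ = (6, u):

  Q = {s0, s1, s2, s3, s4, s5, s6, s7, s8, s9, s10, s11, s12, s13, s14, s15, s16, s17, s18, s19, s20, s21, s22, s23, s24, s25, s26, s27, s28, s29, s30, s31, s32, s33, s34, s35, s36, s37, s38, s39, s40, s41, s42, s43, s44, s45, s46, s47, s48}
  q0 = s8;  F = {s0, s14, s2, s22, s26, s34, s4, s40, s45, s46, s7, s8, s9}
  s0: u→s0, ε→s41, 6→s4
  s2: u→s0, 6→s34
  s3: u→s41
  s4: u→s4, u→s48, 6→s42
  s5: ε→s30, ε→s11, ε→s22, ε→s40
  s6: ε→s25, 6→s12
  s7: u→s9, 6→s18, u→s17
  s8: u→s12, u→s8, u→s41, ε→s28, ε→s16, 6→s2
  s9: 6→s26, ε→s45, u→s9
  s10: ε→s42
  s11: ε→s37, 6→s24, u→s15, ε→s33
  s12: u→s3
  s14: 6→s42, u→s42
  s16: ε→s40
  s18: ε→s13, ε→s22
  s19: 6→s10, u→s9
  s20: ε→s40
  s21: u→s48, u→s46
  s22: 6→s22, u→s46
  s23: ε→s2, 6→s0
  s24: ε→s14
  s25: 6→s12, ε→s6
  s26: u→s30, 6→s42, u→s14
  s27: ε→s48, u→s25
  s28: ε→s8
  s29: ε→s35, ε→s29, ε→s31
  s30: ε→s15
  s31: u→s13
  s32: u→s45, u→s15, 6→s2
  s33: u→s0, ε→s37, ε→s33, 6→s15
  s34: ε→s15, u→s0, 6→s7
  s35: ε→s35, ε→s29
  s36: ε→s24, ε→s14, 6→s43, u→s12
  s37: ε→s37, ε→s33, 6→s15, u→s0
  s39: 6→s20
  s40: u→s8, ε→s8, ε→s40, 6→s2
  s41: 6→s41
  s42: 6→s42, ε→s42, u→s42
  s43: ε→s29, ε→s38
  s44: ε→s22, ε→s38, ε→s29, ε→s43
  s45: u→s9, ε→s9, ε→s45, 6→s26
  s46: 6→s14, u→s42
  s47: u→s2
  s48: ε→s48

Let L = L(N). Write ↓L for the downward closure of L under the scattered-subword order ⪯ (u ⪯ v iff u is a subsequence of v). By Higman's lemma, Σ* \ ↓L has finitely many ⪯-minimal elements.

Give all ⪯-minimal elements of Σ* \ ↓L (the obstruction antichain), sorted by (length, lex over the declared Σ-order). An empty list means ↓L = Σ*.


min(Σ*\↓L) = [6u66, 6666uu].

|Q|=49, |F|=13, |δ|=104 (46 ε).
min D↑ (12 st, q0=0, F={8}): 0:6→1,u→0 1:6→2,u→3 2:6→4,u→3 3:6→5,u→3 4:6→6,u→7 5:6→8,u→5 6:6→6,u→9 7:6→10,u→7 8:6→8,u→8 9:6→11,u→8 10:6→8,u→11 11:6→8,u→8 (ε-aug+det+¬).
'6u66': run [25, 19, 13, 8, 2] end={s41,s42} rej; 4/4 single-dels accept.
'6666uu': run [25, 19, 18, 16, 10, 5, 1] end={s42} — reject; 6/6 single-dels accept.
2 words, ⪯-incomp.


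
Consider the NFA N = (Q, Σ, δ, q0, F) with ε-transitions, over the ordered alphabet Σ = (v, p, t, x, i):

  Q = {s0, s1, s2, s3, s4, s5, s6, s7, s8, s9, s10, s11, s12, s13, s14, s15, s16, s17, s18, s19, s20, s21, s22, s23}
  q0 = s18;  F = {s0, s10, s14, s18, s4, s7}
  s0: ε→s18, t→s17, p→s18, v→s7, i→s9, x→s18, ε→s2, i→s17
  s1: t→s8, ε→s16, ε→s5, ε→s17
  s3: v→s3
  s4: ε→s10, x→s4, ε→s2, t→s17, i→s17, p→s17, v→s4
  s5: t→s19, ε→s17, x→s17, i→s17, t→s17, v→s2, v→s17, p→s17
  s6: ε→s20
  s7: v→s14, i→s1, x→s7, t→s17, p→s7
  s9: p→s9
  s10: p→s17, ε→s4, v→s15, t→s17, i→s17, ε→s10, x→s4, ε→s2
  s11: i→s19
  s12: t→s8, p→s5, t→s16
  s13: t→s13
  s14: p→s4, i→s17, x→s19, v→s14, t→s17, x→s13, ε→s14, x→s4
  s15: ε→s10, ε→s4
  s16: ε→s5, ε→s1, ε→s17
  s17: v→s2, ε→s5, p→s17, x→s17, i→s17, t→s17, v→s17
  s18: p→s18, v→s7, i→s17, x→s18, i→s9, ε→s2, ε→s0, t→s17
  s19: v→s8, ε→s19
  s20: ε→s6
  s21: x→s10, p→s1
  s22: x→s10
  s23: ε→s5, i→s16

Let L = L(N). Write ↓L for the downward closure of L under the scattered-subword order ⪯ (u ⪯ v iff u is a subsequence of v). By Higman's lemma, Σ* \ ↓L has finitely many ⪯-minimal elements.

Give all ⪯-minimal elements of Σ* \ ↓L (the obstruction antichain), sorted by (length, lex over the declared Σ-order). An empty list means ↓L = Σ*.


|Q|=24, |F|=6, |δ|=84 (24 ε).
min D↑ (5 st, q0=0, F={2}): 0:v→1,p→0,t→2,x→0,i→2 1:v→3,p→1,t→2,x→1,i→2 2:v→2,p→2,t→2,x→2,i→2 3:v→3,p→4,t→2,x→4,i→2 4:v→4,p→2,t→2,x→4,i→2 (ε-aug+det+¬).
't': N↓-sim [16, 6] end={s13,s17,s19,s2,s5,s8} — reject; 1/1 deletions ∈↓L.
'i': N↓-sim [16, 8] end={s1,s16,s17,s19,s2,s5,s8,s9} ∉↓L; 1/1 del acc.
'vvpp': run [16, 13, 10, 8, 5] end={s17,s19,s2,s5,s8} ∉↓L; 4/4 deletions ∈↓L.
'vvxp': N↓-sim [16, 13, 10, 9, 5] end={s17,s19,s2,s5,s8} — reject; 4/4 del acc.
4 minimals (antichain).

min(Σ*\↓L) = [t, i, vvpp, vvxp].


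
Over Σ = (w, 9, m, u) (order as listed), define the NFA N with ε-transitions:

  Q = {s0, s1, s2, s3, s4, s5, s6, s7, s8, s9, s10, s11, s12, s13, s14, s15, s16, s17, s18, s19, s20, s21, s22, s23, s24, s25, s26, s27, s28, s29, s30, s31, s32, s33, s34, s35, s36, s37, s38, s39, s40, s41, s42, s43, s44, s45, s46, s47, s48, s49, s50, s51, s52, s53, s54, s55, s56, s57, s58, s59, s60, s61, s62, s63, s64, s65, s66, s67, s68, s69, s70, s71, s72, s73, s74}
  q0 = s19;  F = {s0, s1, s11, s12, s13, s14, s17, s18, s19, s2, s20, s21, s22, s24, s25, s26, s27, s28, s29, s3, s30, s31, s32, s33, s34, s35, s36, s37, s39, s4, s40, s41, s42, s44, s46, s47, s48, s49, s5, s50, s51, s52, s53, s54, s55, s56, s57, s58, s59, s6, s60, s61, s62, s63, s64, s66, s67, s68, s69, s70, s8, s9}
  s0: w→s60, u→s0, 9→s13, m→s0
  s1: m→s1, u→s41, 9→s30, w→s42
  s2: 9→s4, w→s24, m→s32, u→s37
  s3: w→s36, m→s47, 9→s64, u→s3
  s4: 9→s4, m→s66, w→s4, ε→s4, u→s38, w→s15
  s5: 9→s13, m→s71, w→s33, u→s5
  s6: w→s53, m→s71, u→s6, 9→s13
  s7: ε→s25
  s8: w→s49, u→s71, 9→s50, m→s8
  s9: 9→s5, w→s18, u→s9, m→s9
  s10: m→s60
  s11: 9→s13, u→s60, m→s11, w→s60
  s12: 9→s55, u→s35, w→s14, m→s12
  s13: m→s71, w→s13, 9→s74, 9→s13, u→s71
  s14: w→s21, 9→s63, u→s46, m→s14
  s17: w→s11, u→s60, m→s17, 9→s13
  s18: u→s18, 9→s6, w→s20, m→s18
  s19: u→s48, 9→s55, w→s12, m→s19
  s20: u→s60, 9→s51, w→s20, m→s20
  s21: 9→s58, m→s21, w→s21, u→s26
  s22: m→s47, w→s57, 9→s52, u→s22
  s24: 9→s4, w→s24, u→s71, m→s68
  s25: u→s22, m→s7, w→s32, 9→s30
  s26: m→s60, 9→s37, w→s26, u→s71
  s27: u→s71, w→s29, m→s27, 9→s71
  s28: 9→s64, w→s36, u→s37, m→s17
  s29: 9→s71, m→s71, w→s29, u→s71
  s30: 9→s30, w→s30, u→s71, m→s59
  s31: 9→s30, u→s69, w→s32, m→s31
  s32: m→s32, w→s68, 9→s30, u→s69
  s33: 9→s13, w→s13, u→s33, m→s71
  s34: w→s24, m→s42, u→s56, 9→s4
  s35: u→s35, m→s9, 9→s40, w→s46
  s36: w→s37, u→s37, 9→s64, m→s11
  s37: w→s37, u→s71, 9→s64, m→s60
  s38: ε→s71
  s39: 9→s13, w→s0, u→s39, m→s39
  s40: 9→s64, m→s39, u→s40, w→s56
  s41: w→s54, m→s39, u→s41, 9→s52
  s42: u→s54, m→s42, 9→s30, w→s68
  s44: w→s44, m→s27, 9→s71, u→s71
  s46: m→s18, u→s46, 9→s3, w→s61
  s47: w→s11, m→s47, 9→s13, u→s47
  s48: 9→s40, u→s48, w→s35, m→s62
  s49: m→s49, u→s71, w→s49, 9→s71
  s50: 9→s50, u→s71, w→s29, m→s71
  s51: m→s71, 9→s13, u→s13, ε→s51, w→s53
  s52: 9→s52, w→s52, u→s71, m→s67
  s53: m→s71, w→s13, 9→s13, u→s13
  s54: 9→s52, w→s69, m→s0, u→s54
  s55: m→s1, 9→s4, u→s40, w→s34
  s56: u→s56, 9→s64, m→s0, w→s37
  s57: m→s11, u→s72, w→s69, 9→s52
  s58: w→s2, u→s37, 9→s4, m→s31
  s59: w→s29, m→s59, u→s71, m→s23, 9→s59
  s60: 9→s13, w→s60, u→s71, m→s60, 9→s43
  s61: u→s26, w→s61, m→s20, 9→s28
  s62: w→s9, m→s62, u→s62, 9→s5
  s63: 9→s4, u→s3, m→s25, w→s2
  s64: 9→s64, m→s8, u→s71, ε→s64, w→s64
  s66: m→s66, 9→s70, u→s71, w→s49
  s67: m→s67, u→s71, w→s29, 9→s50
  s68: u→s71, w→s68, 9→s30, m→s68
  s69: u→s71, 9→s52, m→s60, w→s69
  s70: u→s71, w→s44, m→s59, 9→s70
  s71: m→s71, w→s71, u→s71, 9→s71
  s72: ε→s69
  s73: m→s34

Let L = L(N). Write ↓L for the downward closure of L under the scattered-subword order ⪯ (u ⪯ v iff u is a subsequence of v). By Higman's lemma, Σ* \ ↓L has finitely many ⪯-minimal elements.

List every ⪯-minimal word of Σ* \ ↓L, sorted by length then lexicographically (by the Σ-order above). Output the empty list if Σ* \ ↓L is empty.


A = [99u, 9wwu, um9m, wwwuu, 99mw9, 9m9mwm].

|Q|=75, |F|=62, |δ|=264 (6 ε).
min D↑ (63 st, q0=0, F={19}): 0:w→1,9→2,m→0,u→3 1:w→4,9→2,m→1,u→5 2:w→6,9→7,m→8,u→9 3:w→5,9→9,m→10,u→3 4:w→11,9→12,m→4,u→13 5:w→13,9→9,m→14,u→5 6:w→15,9→7,m→16,u→17 7:w→7,9→7,m→18,u→19 8:w→16,9→20,m→8,u→21 9:w→17,9→22,m→23,u→9 10:w→14,9→24,m→10,u→10 11:w→11,9→25,m→11,u→26 12:w→27,9→7,m→28,u→29 13:w→30,9→29,m→31,u→13 14:w→31,9→24,m→14,u→14 15:w→15,9→7,m→32,u→19 16:w→32,9→20,m→16,u→33 17:w→34,9→22,m→35,u→17 18:w→36,9→37,m→18,u→19 19:w→19,9→19,m→19,u→19 20:w→20,9→20,m→38,u→19 21:w→33,9→39,m→23,u→21 22:w→22,9→22,m→40,u→19 23:w→35,9→41,m→23,u→23 24:w→42,9→41,m→19,u→24 25:w→27,9→7,m→43,u→34 26:w→26,9→34,m→44,u→19 27:w→15,9→7,m→45,u→34 28:w→45,9→20,m→28,u→46 29:w→47,9→22,m→48,u→29 30:w→30,9→49,m→50,u→26 31:w→50,9→51,m→31,u→31 32:w→32,9→20,m→32,u→19 33:w→52,9→39,m→35,u→33 34:w→34,9→22,m→44,u→19 35:w→44,9→41,m→35,u→35 36:w→36,9→19,m→36,u→19 37:w→53,9→37,m→38,u→19 38:w→54,9→38,m→38,u→19 39:w→39,9→39,m→55,u→19 40:w→36,9→56,m→40,u→19 41:w→41,9→41,m→19,u→19 42:w→41,9→41,m→19,u→42 43:w→45,9→20,m→43,u→52 44:w→44,9→41,m→44,u→19 45:w→32,9→20,m→45,u→52 46:w→57,9→39,m→48,u→46 47:w→34,9→22,m→58,u→34 48:w→58,9→41,m→48,u→48 49:w→47,9→22,m→59,u→34 50:w→50,9→60,m→50,u→44 51:w→61,9→41,m→19,u→51 52:w→52,9→39,m→44,u→19 53:w→53,9→19,m→62,u→19 54:w→54,9→19,m→19,u→19 55:w→54,9→56,m→55,u→19 56:w→54,9→56,m→19,u→19 57:w→52,9→39,m→58,u→52 58:w→44,9→41,m→58,u→44 59:w→58,9→41,m→59,u→44 60:w→61,9→41,m→19,u→41 61:w→41,9→41,m→19,u→41 62:w→54,9→19,m→62,u→19 (ε-aug+det+¬).
'99u': N↓-sim [70, 57, 21, 2] end={s38,s71} rej; 3/3 deletions ∈↓L.
'9wwu': N↓-sim [70, 57, 39, 26, 2] end={s38,s71} rej; 4/4 single-dels accept.
'um9m': N↓-sim [70, 44, 24, 11, 1] end={s71} rej; 4/4 del acc.
'wwwuu': run [70, 67, 58, 42, 17, 1] end={s71} rej; 5/5 del acc.
'99mw9': run [70, 57, 21, 12, 5, 1] end={s71} rej; 5/5 deletions ∈↓L.
'9m9mwm': N↓-sim [70, 57, 36, 14, 7, 2, 1] end={s71} — reject; 6/6 single-dels accept.
6 obstructions.


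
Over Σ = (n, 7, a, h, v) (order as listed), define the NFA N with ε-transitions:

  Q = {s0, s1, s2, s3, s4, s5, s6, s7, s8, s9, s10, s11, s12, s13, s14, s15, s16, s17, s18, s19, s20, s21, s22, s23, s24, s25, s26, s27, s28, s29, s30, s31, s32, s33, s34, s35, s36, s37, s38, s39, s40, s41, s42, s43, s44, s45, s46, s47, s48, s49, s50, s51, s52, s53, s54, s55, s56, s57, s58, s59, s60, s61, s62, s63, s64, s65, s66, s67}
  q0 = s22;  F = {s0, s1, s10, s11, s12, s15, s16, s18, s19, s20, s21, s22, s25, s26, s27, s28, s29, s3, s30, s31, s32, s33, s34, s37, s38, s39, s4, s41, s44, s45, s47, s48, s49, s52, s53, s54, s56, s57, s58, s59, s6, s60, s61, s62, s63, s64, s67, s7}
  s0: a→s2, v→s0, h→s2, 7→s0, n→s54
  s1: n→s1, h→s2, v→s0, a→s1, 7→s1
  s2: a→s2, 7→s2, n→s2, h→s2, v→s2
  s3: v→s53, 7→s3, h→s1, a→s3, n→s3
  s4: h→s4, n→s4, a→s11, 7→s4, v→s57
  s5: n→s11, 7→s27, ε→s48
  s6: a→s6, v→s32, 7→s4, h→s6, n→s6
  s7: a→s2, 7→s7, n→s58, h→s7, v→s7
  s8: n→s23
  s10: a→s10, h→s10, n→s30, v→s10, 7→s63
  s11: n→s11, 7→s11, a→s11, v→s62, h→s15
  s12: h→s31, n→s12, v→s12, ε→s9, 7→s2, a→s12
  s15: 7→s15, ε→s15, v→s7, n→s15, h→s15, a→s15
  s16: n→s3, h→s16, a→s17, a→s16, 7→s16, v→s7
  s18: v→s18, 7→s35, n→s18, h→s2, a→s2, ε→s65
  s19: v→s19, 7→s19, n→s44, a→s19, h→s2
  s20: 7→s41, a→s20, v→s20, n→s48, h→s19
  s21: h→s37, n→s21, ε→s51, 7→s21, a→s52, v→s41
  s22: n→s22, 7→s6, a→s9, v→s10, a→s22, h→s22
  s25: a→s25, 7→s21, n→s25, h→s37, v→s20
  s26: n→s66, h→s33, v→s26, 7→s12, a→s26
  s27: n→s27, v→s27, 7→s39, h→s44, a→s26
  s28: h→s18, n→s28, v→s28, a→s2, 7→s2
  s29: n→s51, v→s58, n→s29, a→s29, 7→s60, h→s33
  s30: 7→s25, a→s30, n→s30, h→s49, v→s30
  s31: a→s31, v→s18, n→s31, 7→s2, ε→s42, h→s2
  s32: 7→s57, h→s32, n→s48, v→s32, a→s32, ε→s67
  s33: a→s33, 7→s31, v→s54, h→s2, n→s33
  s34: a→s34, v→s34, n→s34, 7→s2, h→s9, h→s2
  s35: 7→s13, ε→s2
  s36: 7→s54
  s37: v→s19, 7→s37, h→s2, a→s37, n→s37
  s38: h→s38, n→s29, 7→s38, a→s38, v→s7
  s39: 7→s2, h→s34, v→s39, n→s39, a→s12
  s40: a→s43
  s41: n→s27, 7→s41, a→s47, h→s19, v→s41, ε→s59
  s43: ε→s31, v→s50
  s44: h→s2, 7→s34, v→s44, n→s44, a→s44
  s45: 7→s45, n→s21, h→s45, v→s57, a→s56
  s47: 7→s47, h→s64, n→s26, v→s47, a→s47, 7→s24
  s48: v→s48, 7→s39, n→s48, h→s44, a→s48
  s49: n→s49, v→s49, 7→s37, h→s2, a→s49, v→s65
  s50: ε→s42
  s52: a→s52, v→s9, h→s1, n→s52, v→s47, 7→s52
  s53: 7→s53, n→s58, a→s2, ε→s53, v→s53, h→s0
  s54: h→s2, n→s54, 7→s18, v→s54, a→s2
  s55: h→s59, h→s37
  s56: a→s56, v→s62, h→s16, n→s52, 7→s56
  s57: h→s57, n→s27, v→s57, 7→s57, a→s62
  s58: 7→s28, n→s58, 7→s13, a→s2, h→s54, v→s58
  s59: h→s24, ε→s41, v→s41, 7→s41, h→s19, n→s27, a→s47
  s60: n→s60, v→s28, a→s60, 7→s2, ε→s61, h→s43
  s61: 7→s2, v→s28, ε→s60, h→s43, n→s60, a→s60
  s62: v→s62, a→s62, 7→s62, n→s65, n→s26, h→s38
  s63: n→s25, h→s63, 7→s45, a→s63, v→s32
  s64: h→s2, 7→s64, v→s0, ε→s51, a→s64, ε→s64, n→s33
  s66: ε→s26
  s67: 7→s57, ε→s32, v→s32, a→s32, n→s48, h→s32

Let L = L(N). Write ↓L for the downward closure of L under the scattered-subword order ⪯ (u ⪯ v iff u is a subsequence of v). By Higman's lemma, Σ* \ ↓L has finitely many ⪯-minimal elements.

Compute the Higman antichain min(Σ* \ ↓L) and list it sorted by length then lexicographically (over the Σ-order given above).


A = [vnhh, 7vn77, 77ahva].

|Q|=68, |F|=48, |δ|=283 (19 ε).
min D↑ (46 st, q0=0, F={21}): 0:n→0,7→1,a→0,h→0,v→2 1:n→1,7→3,a→1,h→1,v→4 2:n→5,7→6,a→2,h→2,v→2 3:n→3,7→3,a→7,h→3,v→8 4:n→9,7→8,a→4,h→4,v→4 5:n→5,7→10,a→5,h→11,v→5 6:n→10,7→12,a→6,h→6,v→4 7:n→7,7→7,a→7,h→13,v→14 8:n→15,7→8,a→14,h→8,v→8 9:n→9,7→16,a→9,h→17,v→9 10:n→10,7→18,a→10,h→19,v→20 11:n→11,7→19,a→11,h→21,v→11 12:n→18,7→12,a→22,h→12,v→8 13:n→13,7→13,a→13,h→13,v→23 14:n→24,7→14,a→14,h→25,v→14 15:n→15,7→16,a→24,h→17,v→15 16:n→16,7→21,a→26,h→27,v→16 17:n→17,7→27,a→17,h→21,v→17 18:n→18,7→18,a→28,h→19,v→29 19:n→19,7→19,a→19,h→21,v→30 20:n→9,7→29,a→20,h→30,v→20 21:n→21,7→21,a→21,h→21,v→21 22:n→28,7→22,a→22,h→31,v→14 23:n→32,7→23,a→21,h→23,v→23 24:n→24,7→26,a→24,h→33,v→24 25:n→34,7→25,a→25,h→25,v→23 26:n→26,7→21,a→26,h→35,v→26 27:n→27,7→21,a→27,h→21,v→27 28:n→28,7→28,a→28,h→36,v→37 29:n→15,7→29,a→37,h→30,v→29 30:n→17,7→30,a→30,h→21,v→30 31:n→38,7→31,a→31,h→31,v→23 32:n→32,7→39,a→21,h→40,v→32 33:n→33,7→35,a→33,h→21,v→40 34:n→34,7→41,a→34,h→33,v→32 35:n→35,7→21,a→35,h→21,v→42 36:n→36,7→36,a→36,h→21,v→43 37:n→24,7→37,a→37,h→44,v→37 38:n→38,7→38,a→38,h→36,v→45 39:n→39,7→21,a→21,h→42,v→39 40:n→40,7→42,a→21,h→21,v→40 41:n→41,7→21,a→41,h→35,v→39 42:n→42,7→21,a→21,h→21,v→42 43:n→40,7→43,a→21,h→21,v→43 44:n→33,7→44,a→44,h→21,v→43 45:n→32,7→45,a→21,h→43,v→45 (ε-aug+det+¬).
'vnhh': run [60, 55, 43, 22, 2] end={s2,s9} ∉↓L; 4/4 single-dels accept.
'7vn77': run [60, 56, 41, 26, 16, 3] end={s13,s2,s35} rej; 5/5 deletions ∈↓L.
'77ahva': |S_i|=[60, 56, 49, 41, 28, 13, 1] end={s2} — reject; 6/6 deletions ∈↓L.
3 obstructions.


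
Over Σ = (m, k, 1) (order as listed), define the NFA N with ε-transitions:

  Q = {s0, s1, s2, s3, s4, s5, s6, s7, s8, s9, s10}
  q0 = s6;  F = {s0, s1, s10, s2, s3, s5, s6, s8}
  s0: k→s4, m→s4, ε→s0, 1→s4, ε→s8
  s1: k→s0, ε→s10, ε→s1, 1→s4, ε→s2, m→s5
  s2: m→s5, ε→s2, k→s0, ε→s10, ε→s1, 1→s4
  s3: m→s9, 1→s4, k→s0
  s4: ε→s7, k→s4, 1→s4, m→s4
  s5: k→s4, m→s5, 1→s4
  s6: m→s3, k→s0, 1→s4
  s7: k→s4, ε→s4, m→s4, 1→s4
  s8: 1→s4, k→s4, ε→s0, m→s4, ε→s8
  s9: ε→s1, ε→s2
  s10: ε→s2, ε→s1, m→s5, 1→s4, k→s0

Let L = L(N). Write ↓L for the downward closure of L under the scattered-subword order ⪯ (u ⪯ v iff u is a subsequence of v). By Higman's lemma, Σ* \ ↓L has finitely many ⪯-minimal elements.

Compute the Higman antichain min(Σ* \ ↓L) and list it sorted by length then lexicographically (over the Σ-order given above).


Antichain: [1, km, kk, mmmk].

|Q|=11, |F|=8, |δ|=46 (16 ε).
min D↑ (6 st, q0=0, F={3}): 0:m→1,k→2,1→3 1:m→4,k→2,1→3 2:m→3,k→3,1→3 3:m→3,k→3,1→3 4:m→5,k→2,1→3 5:m→5,k→3,1→3 [Hopcroft].
'1': N↓-sim [11, 2] end={s4,s7} rej; 1/1 deletions ∈↓L.
'km': |S_i|=[11, 4, 2] end={s4,s7} ∉↓L; 2/2 deletions ∈↓L.
'kk': |S_i|=[11, 4, 2] end={s4,s7} rej; 2/2 del acc.
'mmmk': |S_i|=[11, 10, 9, 3, 2] end={s4,s7} rej; 4/4 single-dels accept.
4 words, ⪯-incomp.
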